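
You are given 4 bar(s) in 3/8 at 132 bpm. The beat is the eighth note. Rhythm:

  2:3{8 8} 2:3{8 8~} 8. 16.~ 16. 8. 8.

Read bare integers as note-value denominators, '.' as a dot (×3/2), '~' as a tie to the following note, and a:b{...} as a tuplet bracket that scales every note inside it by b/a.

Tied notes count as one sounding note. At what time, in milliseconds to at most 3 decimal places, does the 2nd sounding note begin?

1. 0.0ms @ 0 + 681.818ms (3/2)
2. 681.818ms @ 3/2 + 681.818ms (3/2)
3. 1363.636ms @ 3 + 681.818ms (3/2)
4. 2045.455ms @ 9/2 + 1363.636ms (3)
5. 3409.091ms @ 15/2 + 681.818ms (3/2)
6. 4090.909ms @ 9 + 681.818ms (3/2)
7. 4772.727ms @ 21/2 + 681.818ms (3/2)

note 2 onset = 3/2b = 681.818ms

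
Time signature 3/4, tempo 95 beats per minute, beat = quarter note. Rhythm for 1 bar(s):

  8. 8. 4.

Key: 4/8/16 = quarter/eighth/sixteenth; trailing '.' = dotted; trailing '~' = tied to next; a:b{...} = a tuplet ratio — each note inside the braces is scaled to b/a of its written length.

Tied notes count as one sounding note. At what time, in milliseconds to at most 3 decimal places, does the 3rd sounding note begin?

note 3 onset = 3/2b = 947.368ms

1. 0.0ms @ 0 + 473.684ms (3/4)
2. 473.684ms @ 3/4 + 473.684ms (3/4)
3. 947.368ms @ 3/2 + 947.368ms (3/2)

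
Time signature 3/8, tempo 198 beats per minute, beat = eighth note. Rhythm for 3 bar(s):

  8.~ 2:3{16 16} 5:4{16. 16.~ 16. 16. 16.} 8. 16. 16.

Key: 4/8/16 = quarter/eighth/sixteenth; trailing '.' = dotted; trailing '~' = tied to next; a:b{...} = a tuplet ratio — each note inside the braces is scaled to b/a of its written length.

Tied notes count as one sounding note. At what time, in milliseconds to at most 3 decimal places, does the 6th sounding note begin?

note 6 onset = 27/5b = 1636.364ms

1. 0.0ms @ 0 + 681.818ms (9/4)
2. 681.818ms @ 9/4 + 227.273ms (3/4)
3. 909.091ms @ 3 + 181.818ms (3/5)
4. 1090.909ms @ 18/5 + 363.636ms (6/5)
5. 1454.545ms @ 24/5 + 181.818ms (3/5)
6. 1636.364ms @ 27/5 + 181.818ms (3/5)
7. 1818.182ms @ 6 + 454.545ms (3/2)
8. 2272.727ms @ 15/2 + 227.273ms (3/4)
9. 2500.0ms @ 33/4 + 227.273ms (3/4)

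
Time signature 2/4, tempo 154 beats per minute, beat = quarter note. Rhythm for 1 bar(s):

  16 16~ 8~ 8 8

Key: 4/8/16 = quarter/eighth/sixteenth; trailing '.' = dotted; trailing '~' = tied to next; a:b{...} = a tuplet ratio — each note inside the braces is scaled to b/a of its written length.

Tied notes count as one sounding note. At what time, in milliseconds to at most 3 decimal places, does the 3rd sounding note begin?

note 3 onset = 3/2b = 584.416ms

1. 0.0ms @ 0 + 97.403ms (1/4)
2. 97.403ms @ 1/4 + 487.013ms (5/4)
3. 584.416ms @ 3/2 + 194.805ms (1/2)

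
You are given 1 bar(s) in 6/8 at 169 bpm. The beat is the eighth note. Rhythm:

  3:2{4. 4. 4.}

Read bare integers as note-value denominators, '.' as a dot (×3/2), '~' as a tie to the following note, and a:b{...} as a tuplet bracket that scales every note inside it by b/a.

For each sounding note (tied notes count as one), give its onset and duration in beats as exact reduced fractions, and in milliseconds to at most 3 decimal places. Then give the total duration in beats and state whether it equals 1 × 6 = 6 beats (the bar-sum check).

1) 0.0ms=0b +710.059ms=2b
2) 710.059ms=2b +710.059ms=2b
3) 1420.118ms=4b +710.059ms=2b
Σ=6b of 6 (169bpm 6/8) — PASS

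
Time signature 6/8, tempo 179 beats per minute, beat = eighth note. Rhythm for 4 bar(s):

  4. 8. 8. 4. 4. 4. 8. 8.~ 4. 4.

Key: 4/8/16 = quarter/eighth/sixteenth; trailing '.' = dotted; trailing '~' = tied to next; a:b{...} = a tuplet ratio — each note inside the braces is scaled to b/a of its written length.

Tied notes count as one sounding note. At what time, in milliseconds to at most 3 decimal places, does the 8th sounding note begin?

1. 0.0ms @ 0 + 1005.587ms (3)
2. 1005.587ms @ 3 + 502.793ms (3/2)
3. 1508.38ms @ 9/2 + 502.793ms (3/2)
4. 2011.173ms @ 6 + 1005.587ms (3)
5. 3016.76ms @ 9 + 1005.587ms (3)
6. 4022.346ms @ 12 + 1005.587ms (3)
7. 5027.933ms @ 15 + 502.793ms (3/2)
8. 5530.726ms @ 33/2 + 1508.38ms (9/2)
9. 7039.106ms @ 21 + 1005.587ms (3)

note 8 onset = 33/2b = 5530.726ms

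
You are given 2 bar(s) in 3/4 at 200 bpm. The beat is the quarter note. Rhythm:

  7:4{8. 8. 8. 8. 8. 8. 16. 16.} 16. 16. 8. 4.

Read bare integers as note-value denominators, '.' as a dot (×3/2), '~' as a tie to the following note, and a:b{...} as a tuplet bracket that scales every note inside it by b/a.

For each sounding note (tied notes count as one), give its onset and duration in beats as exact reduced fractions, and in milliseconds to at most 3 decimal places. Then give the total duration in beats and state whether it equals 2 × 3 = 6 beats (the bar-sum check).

1) 0.0ms=0b +128.571ms=3/7b
2) 128.571ms=3/7b +128.571ms=3/7b
3) 257.143ms=6/7b +128.571ms=3/7b
4) 385.714ms=9/7b +128.571ms=3/7b
5) 514.286ms=12/7b +128.571ms=3/7b
6) 642.857ms=15/7b +128.571ms=3/7b
7) 771.429ms=18/7b +64.286ms=3/14b
8) 835.714ms=39/14b +64.286ms=3/14b
9) 900.0ms=3b +112.5ms=3/8b
10) 1012.5ms=27/8b +112.5ms=3/8b
11) 1125.0ms=15/4b +225.0ms=3/4b
12) 1350.0ms=9/2b +450.0ms=3/2b
Σ=6b of 6 (200bpm 3/4) — PASS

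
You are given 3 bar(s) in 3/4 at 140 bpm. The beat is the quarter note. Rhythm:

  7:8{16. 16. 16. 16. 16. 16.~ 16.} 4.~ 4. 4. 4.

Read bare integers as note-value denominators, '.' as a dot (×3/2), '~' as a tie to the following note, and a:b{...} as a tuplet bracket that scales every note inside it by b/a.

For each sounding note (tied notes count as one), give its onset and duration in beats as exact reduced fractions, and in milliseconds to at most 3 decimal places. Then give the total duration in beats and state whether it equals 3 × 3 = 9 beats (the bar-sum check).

1) 0.0ms=0b +183.673ms=3/7b
2) 183.673ms=3/7b +183.673ms=3/7b
3) 367.347ms=6/7b +183.673ms=3/7b
4) 551.02ms=9/7b +183.673ms=3/7b
5) 734.694ms=12/7b +183.673ms=3/7b
6) 918.367ms=15/7b +367.347ms=6/7b
7) 1285.714ms=3b +1285.714ms=3b
8) 2571.429ms=6b +642.857ms=3/2b
9) 3214.286ms=15/2b +642.857ms=3/2b
Σ=9b of 9 (140bpm 3/4) — PASS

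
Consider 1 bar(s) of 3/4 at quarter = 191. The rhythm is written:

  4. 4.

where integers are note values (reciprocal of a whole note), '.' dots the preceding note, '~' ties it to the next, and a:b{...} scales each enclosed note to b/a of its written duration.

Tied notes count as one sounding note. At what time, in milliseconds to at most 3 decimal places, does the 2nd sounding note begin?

1. 0.0ms @ 0 + 471.204ms (3/2)
2. 471.204ms @ 3/2 + 471.204ms (3/2)

note 2 onset = 3/2b = 471.204ms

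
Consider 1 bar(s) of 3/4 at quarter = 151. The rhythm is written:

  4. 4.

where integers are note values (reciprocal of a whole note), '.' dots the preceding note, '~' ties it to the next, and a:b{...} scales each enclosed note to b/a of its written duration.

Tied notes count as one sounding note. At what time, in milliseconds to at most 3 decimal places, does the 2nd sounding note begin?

1. 0.0ms @ 0 + 596.026ms (3/2)
2. 596.026ms @ 3/2 + 596.026ms (3/2)

note 2 onset = 3/2b = 596.026ms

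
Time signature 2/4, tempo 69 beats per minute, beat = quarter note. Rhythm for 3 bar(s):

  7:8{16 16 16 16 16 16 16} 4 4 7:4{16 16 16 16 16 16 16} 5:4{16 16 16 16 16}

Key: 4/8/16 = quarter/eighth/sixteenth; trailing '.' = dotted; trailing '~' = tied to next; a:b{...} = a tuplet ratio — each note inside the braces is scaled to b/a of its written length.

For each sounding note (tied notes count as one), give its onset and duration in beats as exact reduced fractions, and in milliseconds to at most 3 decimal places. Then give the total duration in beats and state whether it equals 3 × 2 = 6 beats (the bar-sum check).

1) 0.0ms=0b +248.447ms=2/7b
2) 248.447ms=2/7b +248.447ms=2/7b
3) 496.894ms=4/7b +248.447ms=2/7b
4) 745.342ms=6/7b +248.447ms=2/7b
5) 993.789ms=8/7b +248.447ms=2/7b
6) 1242.236ms=10/7b +248.447ms=2/7b
7) 1490.683ms=12/7b +248.447ms=2/7b
8) 1739.13ms=2b +869.565ms=1b
9) 2608.696ms=3b +869.565ms=1b
10) 3478.261ms=4b +124.224ms=1/7b
11) 3602.484ms=29/7b +124.224ms=1/7b
12) 3726.708ms=30/7b +124.224ms=1/7b
13) 3850.932ms=31/7b +124.224ms=1/7b
14) 3975.155ms=32/7b +124.224ms=1/7b
15) 4099.379ms=33/7b +124.224ms=1/7b
16) 4223.602ms=34/7b +124.224ms=1/7b
17) 4347.826ms=5b +173.913ms=1/5b
18) 4521.739ms=26/5b +173.913ms=1/5b
19) 4695.652ms=27/5b +173.913ms=1/5b
20) 4869.565ms=28/5b +173.913ms=1/5b
21) 5043.478ms=29/5b +173.913ms=1/5b
Σ=6b of 6 (69bpm 2/4) — PASS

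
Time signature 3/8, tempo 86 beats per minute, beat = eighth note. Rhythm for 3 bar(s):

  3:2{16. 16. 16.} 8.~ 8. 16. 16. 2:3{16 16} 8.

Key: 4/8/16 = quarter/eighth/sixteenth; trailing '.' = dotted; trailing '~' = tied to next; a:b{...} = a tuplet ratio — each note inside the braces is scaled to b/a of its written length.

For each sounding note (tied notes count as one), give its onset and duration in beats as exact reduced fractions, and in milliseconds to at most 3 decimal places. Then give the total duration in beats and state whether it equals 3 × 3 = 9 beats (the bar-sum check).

1) 0.0ms=0b +348.837ms=1/2b
2) 348.837ms=1/2b +348.837ms=1/2b
3) 697.674ms=1b +348.837ms=1/2b
4) 1046.512ms=3/2b +2093.023ms=3b
5) 3139.535ms=9/2b +523.256ms=3/4b
6) 3662.791ms=21/4b +523.256ms=3/4b
7) 4186.047ms=6b +523.256ms=3/4b
8) 4709.302ms=27/4b +523.256ms=3/4b
9) 5232.558ms=15/2b +1046.512ms=3/2b
Σ=9b of 9 (86bpm 3/8) — PASS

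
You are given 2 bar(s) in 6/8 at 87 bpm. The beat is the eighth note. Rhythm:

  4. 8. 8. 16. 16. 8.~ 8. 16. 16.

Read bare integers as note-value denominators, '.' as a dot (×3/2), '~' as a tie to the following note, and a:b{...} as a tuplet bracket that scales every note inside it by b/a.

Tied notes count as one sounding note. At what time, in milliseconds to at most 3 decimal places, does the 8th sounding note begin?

note 8 onset = 45/4b = 7758.621ms

1. 0.0ms @ 0 + 2068.966ms (3)
2. 2068.966ms @ 3 + 1034.483ms (3/2)
3. 3103.448ms @ 9/2 + 1034.483ms (3/2)
4. 4137.931ms @ 6 + 517.241ms (3/4)
5. 4655.172ms @ 27/4 + 517.241ms (3/4)
6. 5172.414ms @ 15/2 + 2068.966ms (3)
7. 7241.379ms @ 21/2 + 517.241ms (3/4)
8. 7758.621ms @ 45/4 + 517.241ms (3/4)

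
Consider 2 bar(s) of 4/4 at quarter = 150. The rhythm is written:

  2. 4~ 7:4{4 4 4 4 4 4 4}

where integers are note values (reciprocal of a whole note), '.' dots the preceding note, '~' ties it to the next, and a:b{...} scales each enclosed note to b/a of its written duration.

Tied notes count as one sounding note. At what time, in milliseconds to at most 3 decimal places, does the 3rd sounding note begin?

1. 0.0ms @ 0 + 1200.0ms (3)
2. 1200.0ms @ 3 + 628.571ms (11/7)
3. 1828.571ms @ 32/7 + 228.571ms (4/7)
4. 2057.143ms @ 36/7 + 228.571ms (4/7)
5. 2285.714ms @ 40/7 + 228.571ms (4/7)
6. 2514.286ms @ 44/7 + 228.571ms (4/7)
7. 2742.857ms @ 48/7 + 228.571ms (4/7)
8. 2971.429ms @ 52/7 + 228.571ms (4/7)

note 3 onset = 32/7b = 1828.571ms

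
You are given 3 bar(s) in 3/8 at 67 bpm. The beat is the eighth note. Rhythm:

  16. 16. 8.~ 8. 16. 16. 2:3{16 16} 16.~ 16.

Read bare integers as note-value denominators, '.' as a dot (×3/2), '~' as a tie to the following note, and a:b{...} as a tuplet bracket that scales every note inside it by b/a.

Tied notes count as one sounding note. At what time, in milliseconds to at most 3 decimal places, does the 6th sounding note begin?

1. 0.0ms @ 0 + 671.642ms (3/4)
2. 671.642ms @ 3/4 + 671.642ms (3/4)
3. 1343.284ms @ 3/2 + 2686.567ms (3)
4. 4029.851ms @ 9/2 + 671.642ms (3/4)
5. 4701.493ms @ 21/4 + 671.642ms (3/4)
6. 5373.134ms @ 6 + 671.642ms (3/4)
7. 6044.776ms @ 27/4 + 671.642ms (3/4)
8. 6716.418ms @ 15/2 + 1343.284ms (3/2)

note 6 onset = 6b = 5373.134ms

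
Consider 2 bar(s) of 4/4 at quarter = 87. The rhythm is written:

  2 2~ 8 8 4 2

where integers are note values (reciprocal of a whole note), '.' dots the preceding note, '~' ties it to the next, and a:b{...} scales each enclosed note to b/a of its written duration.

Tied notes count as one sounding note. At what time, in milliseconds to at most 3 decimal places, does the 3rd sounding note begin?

1. 0.0ms @ 0 + 1379.31ms (2)
2. 1379.31ms @ 2 + 1724.138ms (5/2)
3. 3103.448ms @ 9/2 + 344.828ms (1/2)
4. 3448.276ms @ 5 + 689.655ms (1)
5. 4137.931ms @ 6 + 1379.31ms (2)

note 3 onset = 9/2b = 3103.448ms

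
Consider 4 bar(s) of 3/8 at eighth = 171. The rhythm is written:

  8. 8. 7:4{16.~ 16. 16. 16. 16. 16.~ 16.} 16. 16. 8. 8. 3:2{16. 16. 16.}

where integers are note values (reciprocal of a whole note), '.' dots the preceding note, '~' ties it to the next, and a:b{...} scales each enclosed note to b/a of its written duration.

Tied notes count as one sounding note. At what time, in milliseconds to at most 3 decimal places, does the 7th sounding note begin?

1. 0.0ms @ 0 + 526.316ms (3/2)
2. 526.316ms @ 3/2 + 526.316ms (3/2)
3. 1052.632ms @ 3 + 300.752ms (6/7)
4. 1353.383ms @ 27/7 + 150.376ms (3/7)
5. 1503.759ms @ 30/7 + 150.376ms (3/7)
6. 1654.135ms @ 33/7 + 150.376ms (3/7)
7. 1804.511ms @ 36/7 + 300.752ms (6/7)
8. 2105.263ms @ 6 + 263.158ms (3/4)
9. 2368.421ms @ 27/4 + 263.158ms (3/4)
10. 2631.579ms @ 15/2 + 526.316ms (3/2)
11. 3157.895ms @ 9 + 526.316ms (3/2)
12. 3684.211ms @ 21/2 + 175.439ms (1/2)
13. 3859.649ms @ 11 + 175.439ms (1/2)
14. 4035.088ms @ 23/2 + 175.439ms (1/2)

note 7 onset = 36/7b = 1804.511ms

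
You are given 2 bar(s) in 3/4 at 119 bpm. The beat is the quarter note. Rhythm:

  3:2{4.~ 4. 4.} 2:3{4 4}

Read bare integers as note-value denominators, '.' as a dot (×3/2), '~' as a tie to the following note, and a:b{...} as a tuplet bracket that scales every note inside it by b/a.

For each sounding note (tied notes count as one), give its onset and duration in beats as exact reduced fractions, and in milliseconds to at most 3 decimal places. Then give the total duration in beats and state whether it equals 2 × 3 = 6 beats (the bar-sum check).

1) 0.0ms=0b +1008.403ms=2b
2) 1008.403ms=2b +504.202ms=1b
3) 1512.605ms=3b +756.303ms=3/2b
4) 2268.908ms=9/2b +756.303ms=3/2b
Σ=6b of 6 (119bpm 3/4) — PASS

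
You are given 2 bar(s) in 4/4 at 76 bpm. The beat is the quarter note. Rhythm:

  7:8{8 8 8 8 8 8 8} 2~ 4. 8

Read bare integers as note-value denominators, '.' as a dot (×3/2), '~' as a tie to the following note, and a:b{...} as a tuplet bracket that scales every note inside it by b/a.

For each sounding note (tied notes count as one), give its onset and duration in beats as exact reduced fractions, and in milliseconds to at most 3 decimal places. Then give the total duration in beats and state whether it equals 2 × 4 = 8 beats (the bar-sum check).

1) 0.0ms=0b +451.128ms=4/7b
2) 451.128ms=4/7b +451.128ms=4/7b
3) 902.256ms=8/7b +451.128ms=4/7b
4) 1353.383ms=12/7b +451.128ms=4/7b
5) 1804.511ms=16/7b +451.128ms=4/7b
6) 2255.639ms=20/7b +451.128ms=4/7b
7) 2706.767ms=24/7b +451.128ms=4/7b
8) 3157.895ms=4b +2763.158ms=7/2b
9) 5921.053ms=15/2b +394.737ms=1/2b
Σ=8b of 8 (76bpm 4/4) — PASS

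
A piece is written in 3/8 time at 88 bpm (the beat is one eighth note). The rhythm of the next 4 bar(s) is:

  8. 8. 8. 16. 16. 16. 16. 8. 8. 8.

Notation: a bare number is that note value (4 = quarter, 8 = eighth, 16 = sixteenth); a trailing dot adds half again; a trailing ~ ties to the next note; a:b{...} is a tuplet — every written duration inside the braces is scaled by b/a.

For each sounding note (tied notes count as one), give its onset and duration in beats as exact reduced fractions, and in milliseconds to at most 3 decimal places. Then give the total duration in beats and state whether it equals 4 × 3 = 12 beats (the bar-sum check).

1) 0.0ms=0b +1022.727ms=3/2b
2) 1022.727ms=3/2b +1022.727ms=3/2b
3) 2045.455ms=3b +1022.727ms=3/2b
4) 3068.182ms=9/2b +511.364ms=3/4b
5) 3579.545ms=21/4b +511.364ms=3/4b
6) 4090.909ms=6b +511.364ms=3/4b
7) 4602.273ms=27/4b +511.364ms=3/4b
8) 5113.636ms=15/2b +1022.727ms=3/2b
9) 6136.364ms=9b +1022.727ms=3/2b
10) 7159.091ms=21/2b +1022.727ms=3/2b
Σ=12b of 12 (88bpm 3/8) — PASS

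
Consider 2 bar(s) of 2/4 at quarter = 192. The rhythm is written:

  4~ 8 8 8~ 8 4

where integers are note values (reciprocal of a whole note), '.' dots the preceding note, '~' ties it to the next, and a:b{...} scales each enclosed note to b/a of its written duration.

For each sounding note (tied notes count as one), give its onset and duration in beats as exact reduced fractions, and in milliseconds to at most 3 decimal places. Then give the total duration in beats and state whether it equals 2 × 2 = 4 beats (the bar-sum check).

1) 0.0ms=0b +468.75ms=3/2b
2) 468.75ms=3/2b +156.25ms=1/2b
3) 625.0ms=2b +312.5ms=1b
4) 937.5ms=3b +312.5ms=1b
Σ=4b of 4 (192bpm 2/4) — PASS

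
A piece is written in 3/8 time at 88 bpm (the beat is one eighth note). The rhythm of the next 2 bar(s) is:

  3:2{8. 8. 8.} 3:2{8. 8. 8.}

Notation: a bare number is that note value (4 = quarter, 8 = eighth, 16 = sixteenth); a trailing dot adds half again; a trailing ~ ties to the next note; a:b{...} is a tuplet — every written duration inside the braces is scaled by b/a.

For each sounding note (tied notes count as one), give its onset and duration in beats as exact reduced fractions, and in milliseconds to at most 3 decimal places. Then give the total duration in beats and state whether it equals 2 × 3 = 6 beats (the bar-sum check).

1) 0.0ms=0b +681.818ms=1b
2) 681.818ms=1b +681.818ms=1b
3) 1363.636ms=2b +681.818ms=1b
4) 2045.455ms=3b +681.818ms=1b
5) 2727.273ms=4b +681.818ms=1b
6) 3409.091ms=5b +681.818ms=1b
Σ=6b of 6 (88bpm 3/8) — PASS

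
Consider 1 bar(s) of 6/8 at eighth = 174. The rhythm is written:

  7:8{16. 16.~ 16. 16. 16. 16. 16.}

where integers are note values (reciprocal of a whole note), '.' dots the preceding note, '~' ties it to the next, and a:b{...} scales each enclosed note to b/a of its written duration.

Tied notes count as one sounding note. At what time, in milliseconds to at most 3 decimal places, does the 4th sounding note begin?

1. 0.0ms @ 0 + 295.567ms (6/7)
2. 295.567ms @ 6/7 + 591.133ms (12/7)
3. 886.7ms @ 18/7 + 295.567ms (6/7)
4. 1182.266ms @ 24/7 + 295.567ms (6/7)
5. 1477.833ms @ 30/7 + 295.567ms (6/7)
6. 1773.399ms @ 36/7 + 295.567ms (6/7)

note 4 onset = 24/7b = 1182.266ms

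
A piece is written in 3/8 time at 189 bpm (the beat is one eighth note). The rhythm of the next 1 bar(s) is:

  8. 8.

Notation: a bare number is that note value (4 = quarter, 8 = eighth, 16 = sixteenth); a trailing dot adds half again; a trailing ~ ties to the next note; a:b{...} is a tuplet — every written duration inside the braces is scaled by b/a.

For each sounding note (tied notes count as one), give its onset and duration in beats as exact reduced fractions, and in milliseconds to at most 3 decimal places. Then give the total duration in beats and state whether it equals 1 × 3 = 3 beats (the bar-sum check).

1) 0.0ms=0b +476.19ms=3/2b
2) 476.19ms=3/2b +476.19ms=3/2b
Σ=3b of 3 (189bpm 3/8) — PASS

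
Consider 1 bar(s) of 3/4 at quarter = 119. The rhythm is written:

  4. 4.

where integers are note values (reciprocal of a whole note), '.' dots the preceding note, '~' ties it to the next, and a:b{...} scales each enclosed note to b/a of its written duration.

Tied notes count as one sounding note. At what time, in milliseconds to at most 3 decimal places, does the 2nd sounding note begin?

note 2 onset = 3/2b = 756.303ms

1. 0.0ms @ 0 + 756.303ms (3/2)
2. 756.303ms @ 3/2 + 756.303ms (3/2)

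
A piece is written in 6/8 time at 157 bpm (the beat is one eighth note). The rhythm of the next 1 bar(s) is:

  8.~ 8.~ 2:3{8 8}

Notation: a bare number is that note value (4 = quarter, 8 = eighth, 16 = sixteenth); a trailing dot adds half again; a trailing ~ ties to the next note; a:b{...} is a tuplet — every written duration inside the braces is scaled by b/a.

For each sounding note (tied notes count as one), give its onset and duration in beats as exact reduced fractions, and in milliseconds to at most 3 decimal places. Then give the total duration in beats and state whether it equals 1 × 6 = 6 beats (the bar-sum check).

1) 0.0ms=0b +1719.745ms=9/2b
2) 1719.745ms=9/2b +573.248ms=3/2b
Σ=6b of 6 (157bpm 6/8) — PASS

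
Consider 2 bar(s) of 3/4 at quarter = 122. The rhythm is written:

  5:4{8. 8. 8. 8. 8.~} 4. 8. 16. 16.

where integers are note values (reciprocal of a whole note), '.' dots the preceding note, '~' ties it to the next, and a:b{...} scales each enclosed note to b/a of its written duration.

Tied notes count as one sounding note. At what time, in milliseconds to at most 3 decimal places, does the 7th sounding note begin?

note 7 onset = 21/4b = 2581.967ms

1. 0.0ms @ 0 + 295.082ms (3/5)
2. 295.082ms @ 3/5 + 295.082ms (3/5)
3. 590.164ms @ 6/5 + 295.082ms (3/5)
4. 885.246ms @ 9/5 + 295.082ms (3/5)
5. 1180.328ms @ 12/5 + 1032.787ms (21/10)
6. 2213.115ms @ 9/2 + 368.852ms (3/4)
7. 2581.967ms @ 21/4 + 184.426ms (3/8)
8. 2766.393ms @ 45/8 + 184.426ms (3/8)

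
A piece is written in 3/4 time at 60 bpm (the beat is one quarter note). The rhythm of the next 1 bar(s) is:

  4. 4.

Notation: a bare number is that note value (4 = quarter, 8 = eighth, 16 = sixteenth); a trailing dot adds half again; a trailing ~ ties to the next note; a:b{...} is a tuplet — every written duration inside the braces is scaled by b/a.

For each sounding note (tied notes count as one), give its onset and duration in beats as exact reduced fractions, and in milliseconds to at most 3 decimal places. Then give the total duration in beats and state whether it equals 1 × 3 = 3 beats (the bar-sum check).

1) 0.0ms=0b +1500.0ms=3/2b
2) 1500.0ms=3/2b +1500.0ms=3/2b
Σ=3b of 3 (60bpm 3/4) — PASS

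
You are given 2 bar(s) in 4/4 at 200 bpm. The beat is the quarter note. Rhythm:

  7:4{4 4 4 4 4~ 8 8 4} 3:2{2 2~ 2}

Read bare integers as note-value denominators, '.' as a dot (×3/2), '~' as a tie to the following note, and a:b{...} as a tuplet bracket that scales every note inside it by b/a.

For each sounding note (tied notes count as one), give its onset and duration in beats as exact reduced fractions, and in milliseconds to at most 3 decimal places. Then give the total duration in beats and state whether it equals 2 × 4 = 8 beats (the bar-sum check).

1) 0.0ms=0b +171.429ms=4/7b
2) 171.429ms=4/7b +171.429ms=4/7b
3) 342.857ms=8/7b +171.429ms=4/7b
4) 514.286ms=12/7b +171.429ms=4/7b
5) 685.714ms=16/7b +257.143ms=6/7b
6) 942.857ms=22/7b +85.714ms=2/7b
7) 1028.571ms=24/7b +171.429ms=4/7b
8) 1200.0ms=4b +400.0ms=4/3b
9) 1600.0ms=16/3b +800.0ms=8/3b
Σ=8b of 8 (200bpm 4/4) — PASS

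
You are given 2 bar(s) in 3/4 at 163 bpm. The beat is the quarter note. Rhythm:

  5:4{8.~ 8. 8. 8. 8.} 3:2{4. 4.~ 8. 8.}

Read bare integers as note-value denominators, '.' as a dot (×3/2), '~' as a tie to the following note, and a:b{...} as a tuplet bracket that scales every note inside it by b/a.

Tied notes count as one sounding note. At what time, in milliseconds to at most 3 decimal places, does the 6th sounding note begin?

note 6 onset = 4b = 1472.393ms

1. 0.0ms @ 0 + 441.718ms (6/5)
2. 441.718ms @ 6/5 + 220.859ms (3/5)
3. 662.577ms @ 9/5 + 220.859ms (3/5)
4. 883.436ms @ 12/5 + 220.859ms (3/5)
5. 1104.294ms @ 3 + 368.098ms (1)
6. 1472.393ms @ 4 + 552.147ms (3/2)
7. 2024.54ms @ 11/2 + 184.049ms (1/2)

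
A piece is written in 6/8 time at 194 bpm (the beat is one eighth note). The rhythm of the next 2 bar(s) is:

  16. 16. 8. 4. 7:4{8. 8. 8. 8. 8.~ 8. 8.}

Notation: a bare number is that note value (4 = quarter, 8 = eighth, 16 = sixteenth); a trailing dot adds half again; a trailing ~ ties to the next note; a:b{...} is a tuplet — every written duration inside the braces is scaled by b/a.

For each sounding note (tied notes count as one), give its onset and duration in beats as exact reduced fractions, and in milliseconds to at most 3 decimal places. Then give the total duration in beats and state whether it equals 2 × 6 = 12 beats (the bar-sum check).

1) 0.0ms=0b +231.959ms=3/4b
2) 231.959ms=3/4b +231.959ms=3/4b
3) 463.918ms=3/2b +463.918ms=3/2b
4) 927.835ms=3b +927.835ms=3b
5) 1855.67ms=6b +265.096ms=6/7b
6) 2120.766ms=48/7b +265.096ms=6/7b
7) 2385.862ms=54/7b +265.096ms=6/7b
8) 2650.957ms=60/7b +265.096ms=6/7b
9) 2916.053ms=66/7b +530.191ms=12/7b
10) 3446.244ms=78/7b +265.096ms=6/7b
Σ=12b of 12 (194bpm 6/8) — PASS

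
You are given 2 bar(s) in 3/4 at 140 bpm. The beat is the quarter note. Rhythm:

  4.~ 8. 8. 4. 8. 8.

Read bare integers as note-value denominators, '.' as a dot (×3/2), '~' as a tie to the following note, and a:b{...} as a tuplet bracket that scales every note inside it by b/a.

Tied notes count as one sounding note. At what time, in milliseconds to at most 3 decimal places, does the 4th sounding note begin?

note 4 onset = 9/2b = 1928.571ms

1. 0.0ms @ 0 + 964.286ms (9/4)
2. 964.286ms @ 9/4 + 321.429ms (3/4)
3. 1285.714ms @ 3 + 642.857ms (3/2)
4. 1928.571ms @ 9/2 + 321.429ms (3/4)
5. 2250.0ms @ 21/4 + 321.429ms (3/4)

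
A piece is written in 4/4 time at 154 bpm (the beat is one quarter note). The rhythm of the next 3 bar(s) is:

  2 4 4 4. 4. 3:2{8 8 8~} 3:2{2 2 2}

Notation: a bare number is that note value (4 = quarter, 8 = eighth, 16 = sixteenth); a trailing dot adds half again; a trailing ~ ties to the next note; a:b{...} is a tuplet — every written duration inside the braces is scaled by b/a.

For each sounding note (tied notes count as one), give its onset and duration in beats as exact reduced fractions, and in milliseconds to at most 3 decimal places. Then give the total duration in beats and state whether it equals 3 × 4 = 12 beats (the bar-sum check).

1) 0.0ms=0b +779.221ms=2b
2) 779.221ms=2b +389.61ms=1b
3) 1168.831ms=3b +389.61ms=1b
4) 1558.442ms=4b +584.416ms=3/2b
5) 2142.857ms=11/2b +584.416ms=3/2b
6) 2727.273ms=7b +129.87ms=1/3b
7) 2857.143ms=22/3b +129.87ms=1/3b
8) 2987.013ms=23/3b +649.351ms=5/3b
9) 3636.364ms=28/3b +519.481ms=4/3b
10) 4155.844ms=32/3b +519.481ms=4/3b
Σ=12b of 12 (154bpm 4/4) — PASS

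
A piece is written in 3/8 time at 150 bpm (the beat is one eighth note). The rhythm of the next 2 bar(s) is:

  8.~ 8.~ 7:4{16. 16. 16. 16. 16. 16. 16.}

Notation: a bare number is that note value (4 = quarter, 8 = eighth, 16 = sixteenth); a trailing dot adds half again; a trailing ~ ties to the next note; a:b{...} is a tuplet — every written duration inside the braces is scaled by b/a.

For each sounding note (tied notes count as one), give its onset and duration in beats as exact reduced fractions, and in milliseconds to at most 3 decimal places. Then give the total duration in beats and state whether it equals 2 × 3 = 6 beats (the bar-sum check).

1) 0.0ms=0b +1371.429ms=24/7b
2) 1371.429ms=24/7b +171.429ms=3/7b
3) 1542.857ms=27/7b +171.429ms=3/7b
4) 1714.286ms=30/7b +171.429ms=3/7b
5) 1885.714ms=33/7b +171.429ms=3/7b
6) 2057.143ms=36/7b +171.429ms=3/7b
7) 2228.571ms=39/7b +171.429ms=3/7b
Σ=6b of 6 (150bpm 3/8) — PASS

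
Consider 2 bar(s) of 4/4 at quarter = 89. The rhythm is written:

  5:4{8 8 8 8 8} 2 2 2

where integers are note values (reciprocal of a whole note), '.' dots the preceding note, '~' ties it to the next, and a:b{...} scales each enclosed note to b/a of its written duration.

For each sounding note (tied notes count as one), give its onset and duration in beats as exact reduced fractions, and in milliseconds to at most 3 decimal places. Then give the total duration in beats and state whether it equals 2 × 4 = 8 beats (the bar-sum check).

1) 0.0ms=0b +269.663ms=2/5b
2) 269.663ms=2/5b +269.663ms=2/5b
3) 539.326ms=4/5b +269.663ms=2/5b
4) 808.989ms=6/5b +269.663ms=2/5b
5) 1078.652ms=8/5b +269.663ms=2/5b
6) 1348.315ms=2b +1348.315ms=2b
7) 2696.629ms=4b +1348.315ms=2b
8) 4044.944ms=6b +1348.315ms=2b
Σ=8b of 8 (89bpm 4/4) — PASS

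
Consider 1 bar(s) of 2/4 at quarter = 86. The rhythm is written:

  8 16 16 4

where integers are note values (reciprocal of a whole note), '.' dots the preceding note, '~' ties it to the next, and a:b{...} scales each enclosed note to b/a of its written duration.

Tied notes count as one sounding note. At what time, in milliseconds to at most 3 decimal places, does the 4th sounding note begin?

note 4 onset = 1b = 697.674ms

1. 0.0ms @ 0 + 348.837ms (1/2)
2. 348.837ms @ 1/2 + 174.419ms (1/4)
3. 523.256ms @ 3/4 + 174.419ms (1/4)
4. 697.674ms @ 1 + 697.674ms (1)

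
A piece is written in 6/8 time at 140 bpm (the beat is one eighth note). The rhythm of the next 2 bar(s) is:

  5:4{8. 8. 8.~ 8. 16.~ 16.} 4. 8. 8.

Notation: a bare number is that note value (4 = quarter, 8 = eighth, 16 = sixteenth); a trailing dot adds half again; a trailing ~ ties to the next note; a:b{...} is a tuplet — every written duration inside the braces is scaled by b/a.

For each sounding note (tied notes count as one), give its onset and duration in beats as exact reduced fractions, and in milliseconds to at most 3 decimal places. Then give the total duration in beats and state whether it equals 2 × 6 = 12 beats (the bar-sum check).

1) 0.0ms=0b +514.286ms=6/5b
2) 514.286ms=6/5b +514.286ms=6/5b
3) 1028.571ms=12/5b +1028.571ms=12/5b
4) 2057.143ms=24/5b +514.286ms=6/5b
5) 2571.429ms=6b +1285.714ms=3b
6) 3857.143ms=9b +642.857ms=3/2b
7) 4500.0ms=21/2b +642.857ms=3/2b
Σ=12b of 12 (140bpm 6/8) — PASS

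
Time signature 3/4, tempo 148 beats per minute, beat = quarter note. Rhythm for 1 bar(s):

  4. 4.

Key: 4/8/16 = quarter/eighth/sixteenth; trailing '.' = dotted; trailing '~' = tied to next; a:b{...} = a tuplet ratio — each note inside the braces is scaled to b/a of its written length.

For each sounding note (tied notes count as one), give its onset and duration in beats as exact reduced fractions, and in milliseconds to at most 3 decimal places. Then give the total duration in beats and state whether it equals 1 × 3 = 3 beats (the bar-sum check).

1) 0.0ms=0b +608.108ms=3/2b
2) 608.108ms=3/2b +608.108ms=3/2b
Σ=3b of 3 (148bpm 3/4) — PASS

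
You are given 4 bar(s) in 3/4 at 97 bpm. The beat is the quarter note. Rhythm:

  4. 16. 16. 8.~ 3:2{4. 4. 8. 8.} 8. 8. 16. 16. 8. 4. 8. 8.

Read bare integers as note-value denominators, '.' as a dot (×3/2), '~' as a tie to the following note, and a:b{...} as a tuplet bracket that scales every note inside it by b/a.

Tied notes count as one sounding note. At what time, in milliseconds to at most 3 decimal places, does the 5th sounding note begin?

note 5 onset = 4b = 2474.227ms

1. 0.0ms @ 0 + 927.835ms (3/2)
2. 927.835ms @ 3/2 + 231.959ms (3/8)
3. 1159.794ms @ 15/8 + 231.959ms (3/8)
4. 1391.753ms @ 9/4 + 1082.474ms (7/4)
5. 2474.227ms @ 4 + 618.557ms (1)
6. 3092.784ms @ 5 + 309.278ms (1/2)
7. 3402.062ms @ 11/2 + 309.278ms (1/2)
8. 3711.34ms @ 6 + 463.918ms (3/4)
9. 4175.258ms @ 27/4 + 463.918ms (3/4)
10. 4639.175ms @ 15/2 + 231.959ms (3/8)
11. 4871.134ms @ 63/8 + 231.959ms (3/8)
12. 5103.093ms @ 33/4 + 463.918ms (3/4)
13. 5567.01ms @ 9 + 927.835ms (3/2)
14. 6494.845ms @ 21/2 + 463.918ms (3/4)
15. 6958.763ms @ 45/4 + 463.918ms (3/4)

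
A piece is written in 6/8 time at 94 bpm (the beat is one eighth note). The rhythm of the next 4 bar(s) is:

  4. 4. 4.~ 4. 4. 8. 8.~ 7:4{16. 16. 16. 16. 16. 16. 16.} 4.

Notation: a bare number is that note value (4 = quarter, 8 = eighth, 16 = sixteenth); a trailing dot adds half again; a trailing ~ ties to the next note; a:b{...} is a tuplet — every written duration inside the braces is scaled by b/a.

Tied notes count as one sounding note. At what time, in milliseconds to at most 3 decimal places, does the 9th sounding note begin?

1. 0.0ms @ 0 + 1914.894ms (3)
2. 1914.894ms @ 3 + 1914.894ms (3)
3. 3829.787ms @ 6 + 3829.787ms (6)
4. 7659.574ms @ 12 + 1914.894ms (3)
5. 9574.468ms @ 15 + 957.447ms (3/2)
6. 10531.915ms @ 33/2 + 1231.003ms (27/14)
7. 11762.918ms @ 129/7 + 273.556ms (3/7)
8. 12036.474ms @ 132/7 + 273.556ms (3/7)
9. 12310.03ms @ 135/7 + 273.556ms (3/7)
10. 12583.587ms @ 138/7 + 273.556ms (3/7)
11. 12857.143ms @ 141/7 + 273.556ms (3/7)
12. 13130.699ms @ 144/7 + 273.556ms (3/7)
13. 13404.255ms @ 21 + 1914.894ms (3)

note 9 onset = 135/7b = 12310.03ms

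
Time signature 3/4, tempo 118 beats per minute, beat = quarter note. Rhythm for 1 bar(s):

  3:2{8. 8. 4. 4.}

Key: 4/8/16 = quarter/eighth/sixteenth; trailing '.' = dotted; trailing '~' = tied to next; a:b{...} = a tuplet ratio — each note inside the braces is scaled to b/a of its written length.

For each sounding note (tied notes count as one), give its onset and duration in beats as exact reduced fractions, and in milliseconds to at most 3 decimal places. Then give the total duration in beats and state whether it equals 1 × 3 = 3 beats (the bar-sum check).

1) 0.0ms=0b +254.237ms=1/2b
2) 254.237ms=1/2b +254.237ms=1/2b
3) 508.475ms=1b +508.475ms=1b
4) 1016.949ms=2b +508.475ms=1b
Σ=3b of 3 (118bpm 3/4) — PASS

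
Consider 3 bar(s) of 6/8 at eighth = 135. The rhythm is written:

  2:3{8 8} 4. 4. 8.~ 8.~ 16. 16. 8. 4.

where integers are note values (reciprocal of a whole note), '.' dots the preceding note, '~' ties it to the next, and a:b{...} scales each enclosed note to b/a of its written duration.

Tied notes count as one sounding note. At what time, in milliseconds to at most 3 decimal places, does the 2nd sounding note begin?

1. 0.0ms @ 0 + 666.667ms (3/2)
2. 666.667ms @ 3/2 + 666.667ms (3/2)
3. 1333.333ms @ 3 + 1333.333ms (3)
4. 2666.667ms @ 6 + 1333.333ms (3)
5. 4000.0ms @ 9 + 1666.667ms (15/4)
6. 5666.667ms @ 51/4 + 333.333ms (3/4)
7. 6000.0ms @ 27/2 + 666.667ms (3/2)
8. 6666.667ms @ 15 + 1333.333ms (3)

note 2 onset = 3/2b = 666.667ms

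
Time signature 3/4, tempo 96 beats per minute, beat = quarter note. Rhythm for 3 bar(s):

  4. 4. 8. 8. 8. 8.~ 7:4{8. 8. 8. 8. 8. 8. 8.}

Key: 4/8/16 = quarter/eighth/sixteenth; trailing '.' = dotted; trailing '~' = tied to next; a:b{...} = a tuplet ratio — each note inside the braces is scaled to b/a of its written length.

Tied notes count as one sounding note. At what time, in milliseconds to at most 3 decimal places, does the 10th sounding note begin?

1. 0.0ms @ 0 + 937.5ms (3/2)
2. 937.5ms @ 3/2 + 937.5ms (3/2)
3. 1875.0ms @ 3 + 468.75ms (3/4)
4. 2343.75ms @ 15/4 + 468.75ms (3/4)
5. 2812.5ms @ 9/2 + 468.75ms (3/4)
6. 3281.25ms @ 21/4 + 736.607ms (33/28)
7. 4017.857ms @ 45/7 + 267.857ms (3/7)
8. 4285.714ms @ 48/7 + 267.857ms (3/7)
9. 4553.571ms @ 51/7 + 267.857ms (3/7)
10. 4821.429ms @ 54/7 + 267.857ms (3/7)
11. 5089.286ms @ 57/7 + 267.857ms (3/7)
12. 5357.143ms @ 60/7 + 267.857ms (3/7)

note 10 onset = 54/7b = 4821.429ms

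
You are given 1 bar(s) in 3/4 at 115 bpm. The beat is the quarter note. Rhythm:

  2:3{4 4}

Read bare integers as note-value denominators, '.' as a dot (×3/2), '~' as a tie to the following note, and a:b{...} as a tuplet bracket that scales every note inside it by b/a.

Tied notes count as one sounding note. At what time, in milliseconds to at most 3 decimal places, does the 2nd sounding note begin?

1. 0.0ms @ 0 + 782.609ms (3/2)
2. 782.609ms @ 3/2 + 782.609ms (3/2)

note 2 onset = 3/2b = 782.609ms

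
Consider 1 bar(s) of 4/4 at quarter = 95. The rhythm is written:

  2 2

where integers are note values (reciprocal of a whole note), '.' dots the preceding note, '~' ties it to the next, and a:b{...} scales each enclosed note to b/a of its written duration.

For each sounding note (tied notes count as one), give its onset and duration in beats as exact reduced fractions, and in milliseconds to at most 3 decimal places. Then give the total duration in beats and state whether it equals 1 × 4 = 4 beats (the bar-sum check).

1) 0.0ms=0b +1263.158ms=2b
2) 1263.158ms=2b +1263.158ms=2b
Σ=4b of 4 (95bpm 4/4) — PASS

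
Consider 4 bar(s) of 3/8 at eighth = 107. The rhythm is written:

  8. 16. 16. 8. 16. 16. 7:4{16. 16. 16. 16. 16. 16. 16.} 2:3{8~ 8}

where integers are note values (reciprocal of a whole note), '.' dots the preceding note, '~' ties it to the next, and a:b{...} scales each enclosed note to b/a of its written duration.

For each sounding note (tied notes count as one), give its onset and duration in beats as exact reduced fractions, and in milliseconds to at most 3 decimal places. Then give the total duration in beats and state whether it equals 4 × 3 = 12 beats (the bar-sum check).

1) 0.0ms=0b +841.121ms=3/2b
2) 841.121ms=3/2b +420.561ms=3/4b
3) 1261.682ms=9/4b +420.561ms=3/4b
4) 1682.243ms=3b +841.121ms=3/2b
5) 2523.364ms=9/2b +420.561ms=3/4b
6) 2943.925ms=21/4b +420.561ms=3/4b
7) 3364.486ms=6b +240.32ms=3/7b
8) 3604.806ms=45/7b +240.32ms=3/7b
9) 3845.127ms=48/7b +240.32ms=3/7b
10) 4085.447ms=51/7b +240.32ms=3/7b
11) 4325.768ms=54/7b +240.32ms=3/7b
12) 4566.088ms=57/7b +240.32ms=3/7b
13) 4806.409ms=60/7b +240.32ms=3/7b
14) 5046.729ms=9b +1682.243ms=3b
Σ=12b of 12 (107bpm 3/8) — PASS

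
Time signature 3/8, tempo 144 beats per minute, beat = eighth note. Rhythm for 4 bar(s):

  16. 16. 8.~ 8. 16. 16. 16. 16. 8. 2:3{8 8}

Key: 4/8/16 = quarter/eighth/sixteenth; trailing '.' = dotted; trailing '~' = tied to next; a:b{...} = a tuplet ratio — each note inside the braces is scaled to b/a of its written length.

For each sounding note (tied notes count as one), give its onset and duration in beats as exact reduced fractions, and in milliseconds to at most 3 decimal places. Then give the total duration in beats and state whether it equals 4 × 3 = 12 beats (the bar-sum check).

1) 0.0ms=0b +312.5ms=3/4b
2) 312.5ms=3/4b +312.5ms=3/4b
3) 625.0ms=3/2b +1250.0ms=3b
4) 1875.0ms=9/2b +312.5ms=3/4b
5) 2187.5ms=21/4b +312.5ms=3/4b
6) 2500.0ms=6b +312.5ms=3/4b
7) 2812.5ms=27/4b +312.5ms=3/4b
8) 3125.0ms=15/2b +625.0ms=3/2b
9) 3750.0ms=9b +625.0ms=3/2b
10) 4375.0ms=21/2b +625.0ms=3/2b
Σ=12b of 12 (144bpm 3/8) — PASS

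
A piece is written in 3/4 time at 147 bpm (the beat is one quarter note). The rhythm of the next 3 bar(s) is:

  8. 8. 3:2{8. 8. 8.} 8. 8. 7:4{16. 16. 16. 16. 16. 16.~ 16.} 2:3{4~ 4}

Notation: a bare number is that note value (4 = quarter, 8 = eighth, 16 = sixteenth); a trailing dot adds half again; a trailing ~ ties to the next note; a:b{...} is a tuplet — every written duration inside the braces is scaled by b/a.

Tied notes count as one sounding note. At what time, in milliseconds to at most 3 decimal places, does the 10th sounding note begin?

note 10 onset = 69/14b = 2011.662ms

1. 0.0ms @ 0 + 306.122ms (3/4)
2. 306.122ms @ 3/4 + 306.122ms (3/4)
3. 612.245ms @ 3/2 + 204.082ms (1/2)
4. 816.327ms @ 2 + 204.082ms (1/2)
5. 1020.408ms @ 5/2 + 204.082ms (1/2)
6. 1224.49ms @ 3 + 306.122ms (3/4)
7. 1530.612ms @ 15/4 + 306.122ms (3/4)
8. 1836.735ms @ 9/2 + 87.464ms (3/14)
9. 1924.198ms @ 33/7 + 87.464ms (3/14)
10. 2011.662ms @ 69/14 + 87.464ms (3/14)
11. 2099.125ms @ 36/7 + 87.464ms (3/14)
12. 2186.589ms @ 75/14 + 87.464ms (3/14)
13. 2274.052ms @ 39/7 + 174.927ms (3/7)
14. 2448.98ms @ 6 + 1224.49ms (3)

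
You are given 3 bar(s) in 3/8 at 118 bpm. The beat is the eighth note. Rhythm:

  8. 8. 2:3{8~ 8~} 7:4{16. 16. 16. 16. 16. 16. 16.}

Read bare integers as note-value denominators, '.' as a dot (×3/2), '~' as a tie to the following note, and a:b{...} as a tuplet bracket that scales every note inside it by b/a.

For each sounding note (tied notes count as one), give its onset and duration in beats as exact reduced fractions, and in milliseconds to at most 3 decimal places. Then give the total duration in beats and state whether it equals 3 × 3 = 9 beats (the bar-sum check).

1) 0.0ms=0b +762.712ms=3/2b
2) 762.712ms=3/2b +762.712ms=3/2b
3) 1525.424ms=3b +1743.341ms=24/7b
4) 3268.765ms=45/7b +217.918ms=3/7b
5) 3486.683ms=48/7b +217.918ms=3/7b
6) 3704.6ms=51/7b +217.918ms=3/7b
7) 3922.518ms=54/7b +217.918ms=3/7b
8) 4140.436ms=57/7b +217.918ms=3/7b
9) 4358.354ms=60/7b +217.918ms=3/7b
Σ=9b of 9 (118bpm 3/8) — PASS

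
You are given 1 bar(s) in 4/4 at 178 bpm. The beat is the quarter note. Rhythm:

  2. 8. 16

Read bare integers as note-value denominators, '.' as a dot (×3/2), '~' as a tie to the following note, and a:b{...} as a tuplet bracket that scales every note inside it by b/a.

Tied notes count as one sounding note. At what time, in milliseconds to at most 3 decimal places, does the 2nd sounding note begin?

note 2 onset = 3b = 1011.236ms

1. 0.0ms @ 0 + 1011.236ms (3)
2. 1011.236ms @ 3 + 252.809ms (3/4)
3. 1264.045ms @ 15/4 + 84.27ms (1/4)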